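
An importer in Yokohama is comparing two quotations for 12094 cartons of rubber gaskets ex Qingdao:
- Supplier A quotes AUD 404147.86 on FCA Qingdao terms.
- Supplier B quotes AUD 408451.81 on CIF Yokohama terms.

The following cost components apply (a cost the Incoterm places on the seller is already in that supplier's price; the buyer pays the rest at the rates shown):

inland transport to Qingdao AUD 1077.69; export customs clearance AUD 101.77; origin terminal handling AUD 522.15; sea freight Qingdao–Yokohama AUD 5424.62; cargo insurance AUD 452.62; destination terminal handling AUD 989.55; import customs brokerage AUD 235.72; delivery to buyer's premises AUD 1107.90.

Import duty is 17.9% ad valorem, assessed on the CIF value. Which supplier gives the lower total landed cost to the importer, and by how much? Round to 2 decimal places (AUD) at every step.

Supplier B is cheaper by AUD 2470.53

Supplier A (FCA):
CIF value = FCA price + origin terminal + freight + insurance = 404147.86 + 522.15 + 5424.62 + 452.62 = 410547.25
Import duty = 410547.25 × 17.9% = 73487.96
Buyer bears (A): 522.15 + 5424.62 + 452.62 + 989.55 + 235.72 + 1107.90 = 8732.56
Landed cost (A) = invoice 404147.86 + 8732.56 + duty 73487.96 = 486368.38
Supplier B (CIF):
The CIF price already equals the CIF value: 408451.81
Import duty = 408451.81 × 17.9% = 73112.87
Buyer bears (B): 989.55 + 235.72 + 1107.90 = 2333.17
Landed cost (B) = invoice 408451.81 + 2333.17 + duty 73112.87 = 483897.85
Difference = |486368.38 − 483897.85| = 2470.53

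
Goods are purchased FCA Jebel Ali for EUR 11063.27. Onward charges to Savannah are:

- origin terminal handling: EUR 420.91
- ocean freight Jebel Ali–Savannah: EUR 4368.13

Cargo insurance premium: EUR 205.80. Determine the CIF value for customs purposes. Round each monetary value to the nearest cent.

CIF = FCA price + pre-shipment costs + freight + insurance
CIF = 11063.27 + 420.91 + 4368.13 + 205.80 = 16058.11

CIF value: EUR 16058.11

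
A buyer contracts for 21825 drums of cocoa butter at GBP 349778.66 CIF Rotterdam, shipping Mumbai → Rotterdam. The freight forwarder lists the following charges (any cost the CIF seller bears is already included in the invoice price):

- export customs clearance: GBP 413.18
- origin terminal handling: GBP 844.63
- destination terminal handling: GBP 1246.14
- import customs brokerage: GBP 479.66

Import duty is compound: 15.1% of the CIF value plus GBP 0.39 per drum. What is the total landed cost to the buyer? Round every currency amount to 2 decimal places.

CIF: the seller pays costs through ocean freight and marine insurance to the destination port.
Already in the invoice (seller's account under CIF): export clearance, origin terminal — exclude.
The CIF price already equals the CIF value: 349778.66
Ad valorem component: 349778.66 × 15.1% = 52816.58
Specific component: 21825 × 0.39 = 8511.75
Import duty = 52816.58 + 8511.75 = 61328.33
Buyer bears: destination terminal 1246.14 + brokerage 479.66 + duty 61328.33 = 63054.13
Landed cost = invoice 349778.66 + 63054.13 = 412832.79

Total landed cost: GBP 412832.79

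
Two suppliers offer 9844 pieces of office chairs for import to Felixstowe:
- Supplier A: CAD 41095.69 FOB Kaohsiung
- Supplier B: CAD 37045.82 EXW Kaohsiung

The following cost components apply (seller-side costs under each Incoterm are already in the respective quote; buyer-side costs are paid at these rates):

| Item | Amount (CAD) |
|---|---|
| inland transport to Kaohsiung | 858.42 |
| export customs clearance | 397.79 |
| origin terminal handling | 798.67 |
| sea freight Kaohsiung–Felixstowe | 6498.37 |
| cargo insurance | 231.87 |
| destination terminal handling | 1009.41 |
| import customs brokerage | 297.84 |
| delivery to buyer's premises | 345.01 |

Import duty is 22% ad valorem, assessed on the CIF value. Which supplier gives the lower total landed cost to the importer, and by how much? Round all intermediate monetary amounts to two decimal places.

Supplier B is cheaper by CAD 2433.88

Supplier A (FOB):
CIF value = FOB price + freight + insurance = 41095.69 + 6498.37 + 231.87 = 47825.93
Import duty = 47825.93 × 22% = 10521.70
Buyer bears (A): 6498.37 + 231.87 + 1009.41 + 297.84 + 345.01 = 8382.50
Landed cost (A) = invoice 41095.69 + 8382.50 + duty 10521.70 = 59999.89
Supplier B (EXW):
CIF value = EXW price + inland to port + export clearance + origin terminal + freight + insurance = 37045.82 + 858.42 + 397.79 + 798.67 + 6498.37 + 231.87 = 45830.94
Import duty = 45830.94 × 22% = 10082.81
Buyer bears (B): 858.42 + 397.79 + 798.67 + 6498.37 + 231.87 + 1009.41 + 297.84 + 345.01 = 10437.38
Landed cost (B) = invoice 37045.82 + 10437.38 + duty 10082.81 = 57566.01
Difference = |59999.89 − 57566.01| = 2433.88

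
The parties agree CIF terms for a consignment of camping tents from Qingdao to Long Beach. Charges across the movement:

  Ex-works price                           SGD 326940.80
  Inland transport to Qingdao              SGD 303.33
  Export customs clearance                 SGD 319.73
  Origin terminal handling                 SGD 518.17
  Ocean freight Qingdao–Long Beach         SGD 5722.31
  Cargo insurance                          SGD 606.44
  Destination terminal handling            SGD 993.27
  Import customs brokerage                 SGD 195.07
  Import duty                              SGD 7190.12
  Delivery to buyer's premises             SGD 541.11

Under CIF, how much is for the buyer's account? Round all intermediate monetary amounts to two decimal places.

CIF: the seller pays costs through ocean freight and marine insurance to the destination port.
Seller's account: goods 326940.80 + inland to port 303.33 + export clearance 319.73 + origin terminal 518.17 + freight 5722.31 + insurance 606.44 = 334410.78
Buyer's account: destination terminal 993.27 + brokerage 195.07 + duty 7190.12 + delivery 541.11 = 8919.57

Buyer's account: SGD 8919.57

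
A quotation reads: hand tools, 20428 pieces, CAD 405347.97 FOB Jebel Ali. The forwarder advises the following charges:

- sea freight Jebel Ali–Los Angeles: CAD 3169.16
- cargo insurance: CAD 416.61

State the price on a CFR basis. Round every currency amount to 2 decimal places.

Not relevant to the conversion: insurance — on the buyer under both terms; not part of either seller's price.
From FOB to CFR, the seller additionally bears: freight.
CFR price = 405347.97 + 3169.16 = 408517.13

CFR price: CAD 408517.13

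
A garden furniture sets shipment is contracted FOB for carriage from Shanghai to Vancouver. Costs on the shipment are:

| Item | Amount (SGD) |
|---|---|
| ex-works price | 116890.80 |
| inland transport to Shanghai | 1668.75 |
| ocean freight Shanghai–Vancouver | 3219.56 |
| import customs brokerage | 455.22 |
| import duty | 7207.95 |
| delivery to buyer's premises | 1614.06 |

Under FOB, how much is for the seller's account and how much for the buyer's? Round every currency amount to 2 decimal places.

FOB: the seller bears costs until goods are on board at the origin port; the buyer bears freight, insurance and all costs thereafter.
Seller's account: goods 116890.80 + inland to port 1668.75 = 118559.55
Buyer's account: freight 3219.56 + brokerage 455.22 + duty 7207.95 + delivery 1614.06 = 12496.79

Seller: SGD 118559.55; buyer: SGD 12496.79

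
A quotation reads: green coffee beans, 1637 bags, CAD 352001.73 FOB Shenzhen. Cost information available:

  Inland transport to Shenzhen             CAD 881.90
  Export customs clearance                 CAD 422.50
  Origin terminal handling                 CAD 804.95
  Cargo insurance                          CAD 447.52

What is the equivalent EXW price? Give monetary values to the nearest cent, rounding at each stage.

Not relevant to the conversion: insurance — on the buyer under both terms; not part of either seller's price.
From FOB to EXW, the seller no longer bears: inland to port, export clearance, origin terminal.
EXW price = 352001.73 − 881.90 − 422.50 − 804.95 = 349892.38

EXW price: CAD 349892.38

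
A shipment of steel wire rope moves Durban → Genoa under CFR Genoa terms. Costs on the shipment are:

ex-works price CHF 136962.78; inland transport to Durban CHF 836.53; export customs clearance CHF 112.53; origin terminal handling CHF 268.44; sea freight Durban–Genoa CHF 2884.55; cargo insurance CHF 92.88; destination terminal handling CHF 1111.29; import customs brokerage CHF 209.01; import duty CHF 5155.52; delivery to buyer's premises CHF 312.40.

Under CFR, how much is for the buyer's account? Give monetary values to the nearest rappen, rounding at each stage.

Buyer's account: CHF 6881.10

CFR: the seller pays costs through ocean freight to the destination port, but not insurance.
Seller's account: goods 136962.78 + inland to port 836.53 + export clearance 112.53 + origin terminal 268.44 + freight 2884.55 = 141064.83
Buyer's account: insurance 92.88 + destination terminal 1111.29 + brokerage 209.01 + duty 5155.52 + delivery 312.40 = 6881.10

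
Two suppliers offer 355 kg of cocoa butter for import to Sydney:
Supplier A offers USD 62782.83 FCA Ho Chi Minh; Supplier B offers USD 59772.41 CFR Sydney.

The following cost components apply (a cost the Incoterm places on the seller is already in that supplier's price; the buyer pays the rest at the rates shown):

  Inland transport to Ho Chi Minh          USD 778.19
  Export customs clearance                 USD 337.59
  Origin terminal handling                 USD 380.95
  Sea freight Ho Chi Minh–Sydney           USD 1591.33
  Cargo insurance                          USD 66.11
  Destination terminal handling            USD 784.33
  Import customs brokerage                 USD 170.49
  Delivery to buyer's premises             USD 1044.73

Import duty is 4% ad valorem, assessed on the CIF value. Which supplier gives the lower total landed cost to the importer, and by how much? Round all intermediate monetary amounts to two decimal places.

Supplier A (FCA):
CIF value = FCA price + origin terminal + freight + insurance = 62782.83 + 380.95 + 1591.33 + 66.11 = 64821.22
Import duty = 64821.22 × 4% = 2592.85
Buyer bears (A): 380.95 + 1591.33 + 66.11 + 784.33 + 170.49 + 1044.73 = 4037.94
Landed cost (A) = invoice 62782.83 + 4037.94 + duty 2592.85 = 69413.62
Supplier B (CFR):
CIF value = CFR price + insurance = 59772.41 + 66.11 = 59838.52
Import duty = 59838.52 × 4% = 2393.54
Buyer bears (B): 66.11 + 784.33 + 170.49 + 1044.73 = 2065.66
Landed cost (B) = invoice 59772.41 + 2065.66 + duty 2393.54 = 64231.61
Difference = |69413.62 − 64231.61| = 5182.01

Supplier B is cheaper by USD 5182.01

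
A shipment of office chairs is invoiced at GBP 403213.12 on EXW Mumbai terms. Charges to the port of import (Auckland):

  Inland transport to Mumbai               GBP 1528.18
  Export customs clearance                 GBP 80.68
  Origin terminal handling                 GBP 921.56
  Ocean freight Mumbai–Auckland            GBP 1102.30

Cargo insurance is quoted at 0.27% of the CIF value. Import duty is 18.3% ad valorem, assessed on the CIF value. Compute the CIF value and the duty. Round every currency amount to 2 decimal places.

Let C be the CIF value. C = EXW price + pre-shipment costs + freight + 0.27% × C
C − 0.27% × C = 403213.12 + 1528.18 + 80.68 + 921.56 + 1102.30
0.9973 × C = 406845.84
C = 406845.84 / 0.9973 = 407947.30
Insurance premium = 0.27% × 407947.30 = 1101.46
Import duty = 407947.30 × 18.3% = 74654.36

CIF value: GBP 407947.30; import duty: GBP 74654.36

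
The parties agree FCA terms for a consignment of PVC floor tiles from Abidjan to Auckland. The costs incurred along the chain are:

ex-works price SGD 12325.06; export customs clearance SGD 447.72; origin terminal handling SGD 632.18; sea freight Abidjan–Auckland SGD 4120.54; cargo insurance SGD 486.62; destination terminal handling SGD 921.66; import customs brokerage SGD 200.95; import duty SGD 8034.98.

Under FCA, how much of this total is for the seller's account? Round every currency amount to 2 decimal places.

Seller's account: SGD 12772.78

FCA: the seller delivers export-cleared goods to the carrier; the buyer bears costs from that point.
Seller's account: goods 12325.06 + export clearance 447.72 = 12772.78
Buyer's account: origin terminal 632.18 + freight 4120.54 + insurance 486.62 + destination terminal 921.66 + brokerage 200.95 + duty 8034.98 = 14396.93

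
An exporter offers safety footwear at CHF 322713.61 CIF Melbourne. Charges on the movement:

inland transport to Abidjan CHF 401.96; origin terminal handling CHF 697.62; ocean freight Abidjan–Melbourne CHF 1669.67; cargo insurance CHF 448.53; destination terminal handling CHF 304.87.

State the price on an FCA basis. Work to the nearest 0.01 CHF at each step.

FCA price: CHF 319897.79

Not relevant to the conversion: inland to port — on the seller under both CIF and FCA; already in the CIF price and stays in the FCA price. destination terminal — on the buyer under both terms; not part of either seller's price.
From CIF to FCA, the seller no longer bears: origin terminal, freight, insurance.
FCA price = 322713.61 − 697.62 − 1669.67 − 448.53 = 319897.79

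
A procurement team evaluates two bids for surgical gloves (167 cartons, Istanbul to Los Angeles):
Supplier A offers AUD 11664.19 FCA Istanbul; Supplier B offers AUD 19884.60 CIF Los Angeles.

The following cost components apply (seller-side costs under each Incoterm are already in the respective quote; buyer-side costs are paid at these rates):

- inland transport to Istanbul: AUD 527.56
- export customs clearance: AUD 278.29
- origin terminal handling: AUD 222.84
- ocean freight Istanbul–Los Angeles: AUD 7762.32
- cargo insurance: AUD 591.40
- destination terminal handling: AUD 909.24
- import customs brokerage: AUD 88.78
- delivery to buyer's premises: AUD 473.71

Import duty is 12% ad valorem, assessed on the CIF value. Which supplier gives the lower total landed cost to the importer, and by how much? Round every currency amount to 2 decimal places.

Supplier B is cheaper by AUD 398.89

Supplier A (FCA):
CIF value = FCA price + origin terminal + freight + insurance = 11664.19 + 222.84 + 7762.32 + 591.40 = 20240.75
Import duty = 20240.75 × 12% = 2428.89
Buyer bears (A): 222.84 + 7762.32 + 591.40 + 909.24 + 88.78 + 473.71 = 10048.29
Landed cost (A) = invoice 11664.19 + 10048.29 + duty 2428.89 = 24141.37
Supplier B (CIF):
The CIF price already equals the CIF value: 19884.60
Import duty = 19884.60 × 12% = 2386.15
Buyer bears (B): 909.24 + 88.78 + 473.71 = 1471.73
Landed cost (B) = invoice 19884.60 + 1471.73 + duty 2386.15 = 23742.48
Difference = |24141.37 − 23742.48| = 398.89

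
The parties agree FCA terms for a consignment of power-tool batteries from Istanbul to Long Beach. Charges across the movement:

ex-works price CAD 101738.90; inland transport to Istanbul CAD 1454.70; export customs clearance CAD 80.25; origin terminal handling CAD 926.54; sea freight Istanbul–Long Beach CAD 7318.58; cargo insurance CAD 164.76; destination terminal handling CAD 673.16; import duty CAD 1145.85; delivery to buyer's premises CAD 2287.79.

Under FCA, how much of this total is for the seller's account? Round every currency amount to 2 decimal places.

FCA: the seller delivers export-cleared goods to the carrier; the buyer bears costs from that point.
Seller's account: goods 101738.90 + inland to port 1454.70 + export clearance 80.25 = 103273.85
Buyer's account: origin terminal 926.54 + freight 7318.58 + insurance 164.76 + destination terminal 673.16 + duty 1145.85 + delivery 2287.79 = 12516.68

Seller's account: CAD 103273.85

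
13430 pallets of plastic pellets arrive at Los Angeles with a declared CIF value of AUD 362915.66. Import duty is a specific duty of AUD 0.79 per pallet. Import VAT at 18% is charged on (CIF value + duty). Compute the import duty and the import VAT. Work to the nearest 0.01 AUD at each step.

Import duty: AUD 10609.70; import VAT: AUD 67234.56

Import duty = 13430 × 0.79 = 10609.70
VAT base = CIF + duty = 362915.66 + 10609.70 = 373525.36
Import VAT = 373525.36 × 18% = 67234.56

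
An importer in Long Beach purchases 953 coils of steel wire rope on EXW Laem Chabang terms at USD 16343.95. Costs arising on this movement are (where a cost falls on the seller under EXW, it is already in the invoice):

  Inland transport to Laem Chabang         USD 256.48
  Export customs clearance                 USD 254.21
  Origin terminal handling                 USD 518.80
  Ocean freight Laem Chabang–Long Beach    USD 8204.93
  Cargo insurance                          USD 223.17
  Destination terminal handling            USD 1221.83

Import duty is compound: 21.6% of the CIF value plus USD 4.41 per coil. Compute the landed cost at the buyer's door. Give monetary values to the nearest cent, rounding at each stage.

EXW: the seller makes goods available at their premises; the buyer bears all onward costs.
CIF value = EXW price + inland to port + export clearance + origin terminal + freight + insurance = 16343.95 + 256.48 + 254.21 + 518.80 + 8204.93 + 223.17 = 25801.54
Ad valorem component: 25801.54 × 21.6% = 5573.13
Specific component: 953 × 4.41 = 4202.73
Import duty = 5573.13 + 4202.73 = 9775.86
Buyer bears: inland to port 256.48 + export clearance 254.21 + origin terminal 518.80 + freight 8204.93 + insurance 223.17 + destination terminal 1221.83 + duty 9775.86 = 20455.28
Landed cost = invoice 16343.95 + 20455.28 = 36799.23

Total landed cost: USD 36799.23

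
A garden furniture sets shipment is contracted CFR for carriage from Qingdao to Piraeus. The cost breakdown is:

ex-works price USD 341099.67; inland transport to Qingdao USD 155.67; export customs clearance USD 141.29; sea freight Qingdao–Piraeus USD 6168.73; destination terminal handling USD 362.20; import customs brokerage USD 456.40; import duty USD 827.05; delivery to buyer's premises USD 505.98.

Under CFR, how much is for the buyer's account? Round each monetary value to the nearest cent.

CFR: the seller pays costs through ocean freight to the destination port, but not insurance.
Seller's account: goods 341099.67 + inland to port 155.67 + export clearance 141.29 + freight 6168.73 = 347565.36
Buyer's account: destination terminal 362.20 + brokerage 456.40 + duty 827.05 + delivery 505.98 = 2151.63

Buyer's account: USD 2151.63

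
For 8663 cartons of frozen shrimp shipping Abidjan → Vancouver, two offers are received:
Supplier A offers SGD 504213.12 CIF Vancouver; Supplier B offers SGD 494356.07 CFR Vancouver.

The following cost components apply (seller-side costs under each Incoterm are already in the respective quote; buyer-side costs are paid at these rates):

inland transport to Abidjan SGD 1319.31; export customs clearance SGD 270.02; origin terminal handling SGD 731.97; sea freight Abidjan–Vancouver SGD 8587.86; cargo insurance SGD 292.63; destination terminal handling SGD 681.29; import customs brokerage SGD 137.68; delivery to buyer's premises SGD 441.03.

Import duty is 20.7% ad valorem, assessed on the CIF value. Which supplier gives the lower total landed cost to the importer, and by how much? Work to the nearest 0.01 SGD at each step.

Supplier B is cheaper by SGD 11544.26

Supplier A (CIF):
The CIF price already equals the CIF value: 504213.12
Import duty = 504213.12 × 20.7% = 104372.12
Buyer bears (A): 681.29 + 137.68 + 441.03 = 1260.00
Landed cost (A) = invoice 504213.12 + 1260.00 + duty 104372.12 = 609845.24
Supplier B (CFR):
CIF value = CFR price + insurance = 494356.07 + 292.63 = 494648.70
Import duty = 494648.70 × 20.7% = 102392.28
Buyer bears (B): 292.63 + 681.29 + 137.68 + 441.03 = 1552.63
Landed cost (B) = invoice 494356.07 + 1552.63 + duty 102392.28 = 598300.98
Difference = |609845.24 − 598300.98| = 11544.26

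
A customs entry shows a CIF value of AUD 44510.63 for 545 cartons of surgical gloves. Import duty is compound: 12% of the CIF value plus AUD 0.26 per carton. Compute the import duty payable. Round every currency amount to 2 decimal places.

Import duty: AUD 5482.98

Ad valorem component: 44510.63 × 12% = 5341.28
Specific component: 545 × 0.26 = 141.70
Import duty = 5341.28 + 141.70 = 5482.98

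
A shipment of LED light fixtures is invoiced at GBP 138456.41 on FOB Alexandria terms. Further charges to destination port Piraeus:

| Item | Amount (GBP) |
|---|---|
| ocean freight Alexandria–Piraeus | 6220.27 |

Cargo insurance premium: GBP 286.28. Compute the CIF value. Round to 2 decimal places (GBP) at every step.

CIF value: GBP 144962.96

CIF = FOB price + freight + insurance
CIF = 138456.41 + 6220.27 + 286.28 = 144962.96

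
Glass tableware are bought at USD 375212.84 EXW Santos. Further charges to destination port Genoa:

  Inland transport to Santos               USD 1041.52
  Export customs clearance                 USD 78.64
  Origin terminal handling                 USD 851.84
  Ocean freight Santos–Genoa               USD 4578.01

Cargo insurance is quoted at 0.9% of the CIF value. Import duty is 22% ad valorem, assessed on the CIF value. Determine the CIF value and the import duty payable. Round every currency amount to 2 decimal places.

CIF value: USD 385229.92; import duty: USD 84750.58

Let C be the CIF value. C = EXW price + pre-shipment costs + freight + 0.9% × C
C − 0.9% × C = 375212.84 + 1041.52 + 78.64 + 851.84 + 4578.01
0.991 × C = 381762.85
C = 381762.85 / 0.991 = 385229.92
Insurance premium = 0.9% × 385229.92 = 3467.07
Import duty = 385229.92 × 22% = 84750.58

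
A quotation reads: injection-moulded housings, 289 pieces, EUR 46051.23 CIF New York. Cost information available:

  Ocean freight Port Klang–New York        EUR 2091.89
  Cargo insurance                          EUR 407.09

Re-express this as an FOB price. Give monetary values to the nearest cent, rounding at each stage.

FOB price: EUR 43552.25

From CIF to FOB, the seller no longer bears: freight, insurance.
FOB price = 46051.23 − 2091.89 − 407.09 = 43552.25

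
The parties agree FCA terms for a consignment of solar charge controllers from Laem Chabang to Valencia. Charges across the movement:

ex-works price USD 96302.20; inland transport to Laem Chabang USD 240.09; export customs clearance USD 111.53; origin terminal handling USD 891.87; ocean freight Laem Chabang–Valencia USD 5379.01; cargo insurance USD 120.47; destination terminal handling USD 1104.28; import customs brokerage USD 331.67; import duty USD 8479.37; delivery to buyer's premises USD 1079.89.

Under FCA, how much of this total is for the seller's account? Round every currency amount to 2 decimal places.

FCA: the seller delivers export-cleared goods to the carrier; the buyer bears costs from that point.
Seller's account: goods 96302.20 + inland to port 240.09 + export clearance 111.53 = 96653.82
Buyer's account: origin terminal 891.87 + freight 5379.01 + insurance 120.47 + destination terminal 1104.28 + brokerage 331.67 + duty 8479.37 + delivery 1079.89 = 17386.56

Seller's account: USD 96653.82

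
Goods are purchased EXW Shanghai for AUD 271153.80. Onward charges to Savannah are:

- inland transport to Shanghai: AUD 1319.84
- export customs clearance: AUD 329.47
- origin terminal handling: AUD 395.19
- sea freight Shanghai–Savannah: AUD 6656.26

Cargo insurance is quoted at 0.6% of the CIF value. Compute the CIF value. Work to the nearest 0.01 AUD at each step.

CIF value: AUD 281543.82

Let C be the CIF value. C = EXW price + pre-shipment costs + freight + 0.6% × C
C − 0.6% × C = 271153.80 + 1319.84 + 329.47 + 395.19 + 6656.26
0.994 × C = 279854.56
C = 279854.56 / 0.994 = 281543.82
Insurance premium = 0.6% × 281543.82 = 1689.26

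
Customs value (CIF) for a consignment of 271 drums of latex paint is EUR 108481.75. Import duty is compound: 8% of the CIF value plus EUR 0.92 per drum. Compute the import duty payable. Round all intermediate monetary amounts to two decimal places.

Import duty: EUR 8927.86

Ad valorem component: 108481.75 × 8% = 8678.54
Specific component: 271 × 0.92 = 249.32
Import duty = 8678.54 + 249.32 = 8927.86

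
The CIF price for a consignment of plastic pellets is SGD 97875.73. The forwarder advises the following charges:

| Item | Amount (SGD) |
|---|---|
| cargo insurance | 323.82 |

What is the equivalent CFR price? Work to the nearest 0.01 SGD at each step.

From CIF to CFR, the seller no longer bears: insurance.
CFR price = 97875.73 − 323.82 = 97551.91

CFR price: SGD 97551.91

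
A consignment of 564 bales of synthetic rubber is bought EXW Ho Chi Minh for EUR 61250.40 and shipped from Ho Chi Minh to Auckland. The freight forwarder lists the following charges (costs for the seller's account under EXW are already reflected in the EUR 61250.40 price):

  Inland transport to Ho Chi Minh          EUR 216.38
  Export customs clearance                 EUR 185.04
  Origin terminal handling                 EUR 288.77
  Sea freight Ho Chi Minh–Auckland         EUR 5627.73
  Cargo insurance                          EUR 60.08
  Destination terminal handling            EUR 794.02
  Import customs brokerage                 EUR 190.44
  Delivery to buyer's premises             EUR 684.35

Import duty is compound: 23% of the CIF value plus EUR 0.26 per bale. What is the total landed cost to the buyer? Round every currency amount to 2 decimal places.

Total landed cost: EUR 84998.38

EXW: the seller makes goods available at their premises; the buyer bears all onward costs.
CIF value = EXW price + inland to port + export clearance + origin terminal + freight + insurance = 61250.40 + 216.38 + 185.04 + 288.77 + 5627.73 + 60.08 = 67628.40
Ad valorem component: 67628.40 × 23% = 15554.53
Specific component: 564 × 0.26 = 146.64
Import duty = 15554.53 + 146.64 = 15701.17
Buyer bears: inland to port 216.38 + export clearance 185.04 + origin terminal 288.77 + freight 5627.73 + insurance 60.08 + destination terminal 794.02 + brokerage 190.44 + delivery 684.35 + duty 15701.17 = 23747.98
Landed cost = invoice 61250.40 + 23747.98 = 84998.38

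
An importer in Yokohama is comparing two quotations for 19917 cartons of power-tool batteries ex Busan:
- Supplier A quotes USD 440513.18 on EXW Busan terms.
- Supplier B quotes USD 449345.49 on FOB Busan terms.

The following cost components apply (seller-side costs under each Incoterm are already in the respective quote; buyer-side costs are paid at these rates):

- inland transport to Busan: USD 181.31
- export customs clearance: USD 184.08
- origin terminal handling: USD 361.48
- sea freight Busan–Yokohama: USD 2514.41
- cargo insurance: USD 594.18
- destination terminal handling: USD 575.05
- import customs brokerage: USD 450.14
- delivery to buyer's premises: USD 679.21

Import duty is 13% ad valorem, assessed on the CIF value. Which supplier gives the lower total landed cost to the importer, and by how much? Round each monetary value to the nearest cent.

Supplier A is cheaper by USD 9159.15

Supplier A (EXW):
CIF value = EXW price + inland to port + export clearance + origin terminal + freight + insurance = 440513.18 + 181.31 + 184.08 + 361.48 + 2514.41 + 594.18 = 444348.64
Import duty = 444348.64 × 13% = 57765.32
Buyer bears (A): 181.31 + 184.08 + 361.48 + 2514.41 + 594.18 + 575.05 + 450.14 + 679.21 = 5539.86
Landed cost (A) = invoice 440513.18 + 5539.86 + duty 57765.32 = 503818.36
Supplier B (FOB):
CIF value = FOB price + freight + insurance = 449345.49 + 2514.41 + 594.18 = 452454.08
Import duty = 452454.08 × 13% = 58819.03
Buyer bears (B): 2514.41 + 594.18 + 575.05 + 450.14 + 679.21 = 4812.99
Landed cost (B) = invoice 449345.49 + 4812.99 + duty 58819.03 = 512977.51
Difference = |503818.36 − 512977.51| = 9159.15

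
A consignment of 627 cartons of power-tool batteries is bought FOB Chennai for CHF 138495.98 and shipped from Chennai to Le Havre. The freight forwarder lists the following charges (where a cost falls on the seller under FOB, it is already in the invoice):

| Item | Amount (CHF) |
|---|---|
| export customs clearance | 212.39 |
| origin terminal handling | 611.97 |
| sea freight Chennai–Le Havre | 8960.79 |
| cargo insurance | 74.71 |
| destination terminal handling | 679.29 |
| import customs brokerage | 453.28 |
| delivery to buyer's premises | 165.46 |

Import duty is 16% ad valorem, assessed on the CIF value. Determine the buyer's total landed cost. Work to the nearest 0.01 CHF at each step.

Total landed cost: CHF 172434.55

FOB: the seller bears costs until goods are on board at the origin port; the buyer bears freight, insurance and all costs thereafter.
Already in the invoice (seller's account under FOB): export clearance, origin terminal — exclude.
CIF value = FOB price + freight + insurance = 138495.98 + 8960.79 + 74.71 = 147531.48
Import duty = 147531.48 × 16% = 23605.04
Buyer bears: freight 8960.79 + insurance 74.71 + destination terminal 679.29 + brokerage 453.28 + delivery 165.46 + duty 23605.04 = 33938.57
Landed cost = invoice 138495.98 + 33938.57 = 172434.55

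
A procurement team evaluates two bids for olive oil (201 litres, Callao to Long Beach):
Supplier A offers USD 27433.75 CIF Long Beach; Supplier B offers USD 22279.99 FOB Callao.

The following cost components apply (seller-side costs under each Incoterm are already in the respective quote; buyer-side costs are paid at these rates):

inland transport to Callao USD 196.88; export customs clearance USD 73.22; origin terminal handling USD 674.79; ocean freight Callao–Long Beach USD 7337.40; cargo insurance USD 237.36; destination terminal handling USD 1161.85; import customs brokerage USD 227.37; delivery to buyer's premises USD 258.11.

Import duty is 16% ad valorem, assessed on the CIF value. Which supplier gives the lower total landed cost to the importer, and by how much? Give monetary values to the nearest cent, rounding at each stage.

Supplier A is cheaper by USD 2808.36

Supplier A (CIF):
The CIF price already equals the CIF value: 27433.75
Import duty = 27433.75 × 16% = 4389.40
Buyer bears (A): 1161.85 + 227.37 + 258.11 = 1647.33
Landed cost (A) = invoice 27433.75 + 1647.33 + duty 4389.40 = 33470.48
Supplier B (FOB):
CIF value = FOB price + freight + insurance = 22279.99 + 7337.40 + 237.36 = 29854.75
Import duty = 29854.75 × 16% = 4776.76
Buyer bears (B): 7337.40 + 237.36 + 1161.85 + 227.37 + 258.11 = 9222.09
Landed cost (B) = invoice 22279.99 + 9222.09 + duty 4776.76 = 36278.84
Difference = |33470.48 − 36278.84| = 2808.36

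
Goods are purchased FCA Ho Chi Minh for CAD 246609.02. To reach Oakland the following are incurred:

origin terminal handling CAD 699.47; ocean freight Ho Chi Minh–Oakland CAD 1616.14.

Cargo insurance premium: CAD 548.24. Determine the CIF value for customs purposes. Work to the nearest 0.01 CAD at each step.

CIF value: CAD 249472.87

CIF = FCA price + pre-shipment costs + freight + insurance
CIF = 246609.02 + 699.47 + 1616.14 + 548.24 = 249472.87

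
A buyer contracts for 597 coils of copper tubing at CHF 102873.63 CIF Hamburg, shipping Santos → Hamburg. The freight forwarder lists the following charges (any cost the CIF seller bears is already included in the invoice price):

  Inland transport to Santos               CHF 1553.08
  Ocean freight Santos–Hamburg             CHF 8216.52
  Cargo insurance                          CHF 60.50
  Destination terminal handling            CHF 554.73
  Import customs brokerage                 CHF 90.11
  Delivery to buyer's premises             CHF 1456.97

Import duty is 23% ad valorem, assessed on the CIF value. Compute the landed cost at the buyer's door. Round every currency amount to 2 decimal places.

Total landed cost: CHF 128636.37

CIF: the seller pays costs through ocean freight and marine insurance to the destination port.
Already in the invoice (seller's account under CIF): inland to port, freight, insurance — exclude.
The CIF price already equals the CIF value: 102873.63
Import duty = 102873.63 × 23% = 23660.93
Buyer bears: destination terminal 554.73 + brokerage 90.11 + delivery 1456.97 + duty 23660.93 = 25762.74
Landed cost = invoice 102873.63 + 25762.74 = 128636.37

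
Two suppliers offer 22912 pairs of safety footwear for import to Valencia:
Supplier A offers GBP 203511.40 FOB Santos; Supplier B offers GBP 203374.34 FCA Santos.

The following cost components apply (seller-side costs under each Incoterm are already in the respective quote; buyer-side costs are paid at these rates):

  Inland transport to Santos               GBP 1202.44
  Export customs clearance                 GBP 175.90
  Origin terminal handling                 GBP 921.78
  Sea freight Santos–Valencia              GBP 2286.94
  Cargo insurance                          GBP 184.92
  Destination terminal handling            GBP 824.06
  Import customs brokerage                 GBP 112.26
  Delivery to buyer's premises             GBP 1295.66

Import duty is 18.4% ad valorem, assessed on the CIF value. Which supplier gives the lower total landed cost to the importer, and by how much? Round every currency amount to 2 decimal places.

Supplier A (FOB):
CIF value = FOB price + freight + insurance = 203511.40 + 2286.94 + 184.92 = 205983.26
Import duty = 205983.26 × 18.4% = 37900.92
Buyer bears (A): 2286.94 + 184.92 + 824.06 + 112.26 + 1295.66 = 4703.84
Landed cost (A) = invoice 203511.40 + 4703.84 + duty 37900.92 = 246116.16
Supplier B (FCA):
CIF value = FCA price + origin terminal + freight + insurance = 203374.34 + 921.78 + 2286.94 + 184.92 = 206767.98
Import duty = 206767.98 × 18.4% = 38045.31
Buyer bears (B): 921.78 + 2286.94 + 184.92 + 824.06 + 112.26 + 1295.66 = 5625.62
Landed cost (B) = invoice 203374.34 + 5625.62 + duty 38045.31 = 247045.27
Difference = |246116.16 − 247045.27| = 929.11

Supplier A is cheaper by GBP 929.11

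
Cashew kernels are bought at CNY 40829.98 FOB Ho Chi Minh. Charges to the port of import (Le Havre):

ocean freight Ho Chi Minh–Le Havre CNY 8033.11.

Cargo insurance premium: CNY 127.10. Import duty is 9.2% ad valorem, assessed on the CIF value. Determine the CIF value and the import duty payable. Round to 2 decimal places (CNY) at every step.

CIF value: CNY 48990.19; import duty: CNY 4507.10

CIF = FOB price + freight + insurance
CIF = 40829.98 + 8033.11 + 127.10 = 48990.19
Import duty = 48990.19 × 9.2% = 4507.10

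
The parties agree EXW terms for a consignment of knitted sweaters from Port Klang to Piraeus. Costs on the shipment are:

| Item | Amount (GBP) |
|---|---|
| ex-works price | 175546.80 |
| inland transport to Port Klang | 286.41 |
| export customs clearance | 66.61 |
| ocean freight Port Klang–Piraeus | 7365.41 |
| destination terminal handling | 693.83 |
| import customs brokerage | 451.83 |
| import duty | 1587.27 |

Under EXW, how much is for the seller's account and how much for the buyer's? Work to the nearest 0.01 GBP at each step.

EXW: the seller makes goods available at their premises; the buyer bears all onward costs.
Seller's account: goods 175546.80 = 175546.80
Buyer's account: inland to port 286.41 + export clearance 66.61 + freight 7365.41 + destination terminal 693.83 + brokerage 451.83 + duty 1587.27 = 10451.36

Seller: GBP 175546.80; buyer: GBP 10451.36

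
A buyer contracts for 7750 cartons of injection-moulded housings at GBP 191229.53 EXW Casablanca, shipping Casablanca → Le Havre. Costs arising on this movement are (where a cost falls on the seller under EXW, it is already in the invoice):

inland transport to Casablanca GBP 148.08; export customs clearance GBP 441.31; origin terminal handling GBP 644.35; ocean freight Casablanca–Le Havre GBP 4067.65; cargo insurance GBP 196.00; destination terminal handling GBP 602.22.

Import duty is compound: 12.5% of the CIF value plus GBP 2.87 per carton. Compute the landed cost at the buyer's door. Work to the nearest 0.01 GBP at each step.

EXW: the seller makes goods available at their premises; the buyer bears all onward costs.
CIF value = EXW price + inland to port + export clearance + origin terminal + freight + insurance = 191229.53 + 148.08 + 441.31 + 644.35 + 4067.65 + 196.00 = 196726.92
Ad valorem component: 196726.92 × 12.5% = 24590.87
Specific component: 7750 × 2.87 = 22242.50
Import duty = 24590.87 + 22242.50 = 46833.37
Buyer bears: inland to port 148.08 + export clearance 441.31 + origin terminal 644.35 + freight 4067.65 + insurance 196.00 + destination terminal 602.22 + duty 46833.37 = 52932.98
Landed cost = invoice 191229.53 + 52932.98 = 244162.51

Total landed cost: GBP 244162.51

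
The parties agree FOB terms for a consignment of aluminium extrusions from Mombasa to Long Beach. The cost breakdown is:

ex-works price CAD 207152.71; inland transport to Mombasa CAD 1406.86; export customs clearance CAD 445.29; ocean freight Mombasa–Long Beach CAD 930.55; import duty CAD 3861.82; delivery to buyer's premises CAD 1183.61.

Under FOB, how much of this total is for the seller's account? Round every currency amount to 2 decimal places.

Seller's account: CAD 209004.86

FOB: the seller bears costs until goods are on board at the origin port; the buyer bears freight, insurance and all costs thereafter.
Seller's account: goods 207152.71 + inland to port 1406.86 + export clearance 445.29 = 209004.86
Buyer's account: freight 930.55 + duty 3861.82 + delivery 1183.61 = 5975.98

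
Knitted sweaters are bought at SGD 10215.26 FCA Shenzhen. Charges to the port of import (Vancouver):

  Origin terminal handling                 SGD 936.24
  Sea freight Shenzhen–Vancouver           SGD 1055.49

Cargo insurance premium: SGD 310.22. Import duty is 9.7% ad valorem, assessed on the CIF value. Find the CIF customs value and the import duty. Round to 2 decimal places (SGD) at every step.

CIF value: SGD 12517.21; import duty: SGD 1214.17

CIF = FCA price + pre-shipment costs + freight + insurance
CIF = 10215.26 + 936.24 + 1055.49 + 310.22 = 12517.21
Import duty = 12517.21 × 9.7% = 1214.17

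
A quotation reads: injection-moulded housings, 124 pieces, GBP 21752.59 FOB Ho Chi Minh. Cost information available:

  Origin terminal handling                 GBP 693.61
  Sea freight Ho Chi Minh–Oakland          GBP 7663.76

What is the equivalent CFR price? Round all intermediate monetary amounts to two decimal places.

Not relevant to the conversion: origin terminal — on the seller under both FOB and CFR; already in the FOB price and stays in the CFR price.
From FOB to CFR, the seller additionally bears: freight.
CFR price = 21752.59 + 7663.76 = 29416.35

CFR price: GBP 29416.35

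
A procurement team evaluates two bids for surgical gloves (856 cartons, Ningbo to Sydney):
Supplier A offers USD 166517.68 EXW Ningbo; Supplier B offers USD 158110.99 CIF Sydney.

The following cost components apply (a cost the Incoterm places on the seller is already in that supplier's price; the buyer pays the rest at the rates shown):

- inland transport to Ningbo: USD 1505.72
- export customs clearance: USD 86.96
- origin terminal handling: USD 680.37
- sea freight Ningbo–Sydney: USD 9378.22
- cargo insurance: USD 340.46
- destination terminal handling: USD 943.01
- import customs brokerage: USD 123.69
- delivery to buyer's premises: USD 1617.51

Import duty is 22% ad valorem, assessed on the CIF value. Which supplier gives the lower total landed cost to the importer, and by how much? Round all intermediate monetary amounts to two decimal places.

Supplier A (EXW):
CIF value = EXW price + inland to port + export clearance + origin terminal + freight + insurance = 166517.68 + 1505.72 + 86.96 + 680.37 + 9378.22 + 340.46 = 178509.41
Import duty = 178509.41 × 22% = 39272.07
Buyer bears (A): 1505.72 + 86.96 + 680.37 + 9378.22 + 340.46 + 943.01 + 123.69 + 1617.51 = 14675.94
Landed cost (A) = invoice 166517.68 + 14675.94 + duty 39272.07 = 220465.69
Supplier B (CIF):
The CIF price already equals the CIF value: 158110.99
Import duty = 158110.99 × 22% = 34784.42
Buyer bears (B): 943.01 + 123.69 + 1617.51 = 2684.21
Landed cost (B) = invoice 158110.99 + 2684.21 + duty 34784.42 = 195579.62
Difference = |220465.69 − 195579.62| = 24886.07

Supplier B is cheaper by USD 24886.07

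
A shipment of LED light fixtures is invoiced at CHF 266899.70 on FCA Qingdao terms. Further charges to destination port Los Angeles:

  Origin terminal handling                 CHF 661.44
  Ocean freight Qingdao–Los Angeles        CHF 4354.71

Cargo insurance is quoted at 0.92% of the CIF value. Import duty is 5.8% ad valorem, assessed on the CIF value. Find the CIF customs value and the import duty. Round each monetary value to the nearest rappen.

CIF value: CHF 274440.70; import duty: CHF 15917.56

Let C be the CIF value. C = FCA price + pre-shipment costs + freight + 0.92% × C
C − 0.92% × C = 266899.70 + 661.44 + 4354.71
0.9908 × C = 271915.85
C = 271915.85 / 0.9908 = 274440.70
Insurance premium = 0.92% × 274440.70 = 2524.85
Import duty = 274440.70 × 5.8% = 15917.56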